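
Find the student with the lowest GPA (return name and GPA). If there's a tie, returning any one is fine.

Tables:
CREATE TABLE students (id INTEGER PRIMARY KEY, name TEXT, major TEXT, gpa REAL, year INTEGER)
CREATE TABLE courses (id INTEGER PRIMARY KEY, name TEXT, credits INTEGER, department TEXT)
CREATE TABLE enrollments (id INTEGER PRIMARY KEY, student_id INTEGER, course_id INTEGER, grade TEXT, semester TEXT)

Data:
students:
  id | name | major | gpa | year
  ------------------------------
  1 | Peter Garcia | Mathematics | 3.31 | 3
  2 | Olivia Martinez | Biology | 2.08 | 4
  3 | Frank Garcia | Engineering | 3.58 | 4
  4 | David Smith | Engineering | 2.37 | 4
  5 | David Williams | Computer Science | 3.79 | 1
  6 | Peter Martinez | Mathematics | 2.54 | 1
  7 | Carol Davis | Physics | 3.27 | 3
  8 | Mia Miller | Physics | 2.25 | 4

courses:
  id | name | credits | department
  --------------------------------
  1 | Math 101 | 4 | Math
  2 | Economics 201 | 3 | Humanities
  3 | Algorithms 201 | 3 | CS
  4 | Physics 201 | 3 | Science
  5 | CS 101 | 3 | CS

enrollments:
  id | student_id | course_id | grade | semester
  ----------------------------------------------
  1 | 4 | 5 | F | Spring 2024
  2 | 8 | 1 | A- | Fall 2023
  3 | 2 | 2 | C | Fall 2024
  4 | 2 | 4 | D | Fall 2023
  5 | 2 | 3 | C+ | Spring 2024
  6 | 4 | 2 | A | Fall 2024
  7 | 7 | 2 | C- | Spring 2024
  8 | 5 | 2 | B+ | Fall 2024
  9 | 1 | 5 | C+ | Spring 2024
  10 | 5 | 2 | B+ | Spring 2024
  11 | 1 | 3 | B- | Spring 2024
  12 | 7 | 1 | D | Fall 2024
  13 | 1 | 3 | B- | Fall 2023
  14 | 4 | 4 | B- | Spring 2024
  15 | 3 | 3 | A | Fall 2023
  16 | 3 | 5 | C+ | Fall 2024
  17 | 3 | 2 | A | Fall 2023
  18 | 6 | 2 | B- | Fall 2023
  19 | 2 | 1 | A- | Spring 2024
SELECT name, gpa FROM students ORDER BY gpa ASC LIMIT 1

Execution result:
name | gpa
Olivia Martinez | 2.08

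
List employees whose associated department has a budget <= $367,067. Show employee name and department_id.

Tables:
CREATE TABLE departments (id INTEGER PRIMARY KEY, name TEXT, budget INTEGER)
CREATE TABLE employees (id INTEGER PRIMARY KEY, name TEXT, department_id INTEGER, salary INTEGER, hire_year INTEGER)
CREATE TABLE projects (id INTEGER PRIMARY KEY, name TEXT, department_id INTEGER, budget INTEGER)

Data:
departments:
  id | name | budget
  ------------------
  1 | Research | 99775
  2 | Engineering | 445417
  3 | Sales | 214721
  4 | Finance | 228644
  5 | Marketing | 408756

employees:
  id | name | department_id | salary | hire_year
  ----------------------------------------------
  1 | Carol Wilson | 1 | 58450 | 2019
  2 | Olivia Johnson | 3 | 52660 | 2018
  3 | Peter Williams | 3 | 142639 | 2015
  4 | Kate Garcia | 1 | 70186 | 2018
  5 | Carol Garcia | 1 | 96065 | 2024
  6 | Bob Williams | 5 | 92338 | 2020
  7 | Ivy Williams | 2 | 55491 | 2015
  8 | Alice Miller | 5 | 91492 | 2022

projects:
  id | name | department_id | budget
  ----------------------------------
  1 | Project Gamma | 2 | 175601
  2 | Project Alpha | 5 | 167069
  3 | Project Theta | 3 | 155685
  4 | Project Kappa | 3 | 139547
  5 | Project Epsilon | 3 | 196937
SELECT name, department_id FROM employees WHERE department_id IN (SELECT id FROM departments WHERE budget <= 367067)

Execution result:
name | department_id
Carol Wilson | 1
Olivia Johnson | 3
Peter Williams | 3
Kate Garcia | 1
Carol Garcia | 1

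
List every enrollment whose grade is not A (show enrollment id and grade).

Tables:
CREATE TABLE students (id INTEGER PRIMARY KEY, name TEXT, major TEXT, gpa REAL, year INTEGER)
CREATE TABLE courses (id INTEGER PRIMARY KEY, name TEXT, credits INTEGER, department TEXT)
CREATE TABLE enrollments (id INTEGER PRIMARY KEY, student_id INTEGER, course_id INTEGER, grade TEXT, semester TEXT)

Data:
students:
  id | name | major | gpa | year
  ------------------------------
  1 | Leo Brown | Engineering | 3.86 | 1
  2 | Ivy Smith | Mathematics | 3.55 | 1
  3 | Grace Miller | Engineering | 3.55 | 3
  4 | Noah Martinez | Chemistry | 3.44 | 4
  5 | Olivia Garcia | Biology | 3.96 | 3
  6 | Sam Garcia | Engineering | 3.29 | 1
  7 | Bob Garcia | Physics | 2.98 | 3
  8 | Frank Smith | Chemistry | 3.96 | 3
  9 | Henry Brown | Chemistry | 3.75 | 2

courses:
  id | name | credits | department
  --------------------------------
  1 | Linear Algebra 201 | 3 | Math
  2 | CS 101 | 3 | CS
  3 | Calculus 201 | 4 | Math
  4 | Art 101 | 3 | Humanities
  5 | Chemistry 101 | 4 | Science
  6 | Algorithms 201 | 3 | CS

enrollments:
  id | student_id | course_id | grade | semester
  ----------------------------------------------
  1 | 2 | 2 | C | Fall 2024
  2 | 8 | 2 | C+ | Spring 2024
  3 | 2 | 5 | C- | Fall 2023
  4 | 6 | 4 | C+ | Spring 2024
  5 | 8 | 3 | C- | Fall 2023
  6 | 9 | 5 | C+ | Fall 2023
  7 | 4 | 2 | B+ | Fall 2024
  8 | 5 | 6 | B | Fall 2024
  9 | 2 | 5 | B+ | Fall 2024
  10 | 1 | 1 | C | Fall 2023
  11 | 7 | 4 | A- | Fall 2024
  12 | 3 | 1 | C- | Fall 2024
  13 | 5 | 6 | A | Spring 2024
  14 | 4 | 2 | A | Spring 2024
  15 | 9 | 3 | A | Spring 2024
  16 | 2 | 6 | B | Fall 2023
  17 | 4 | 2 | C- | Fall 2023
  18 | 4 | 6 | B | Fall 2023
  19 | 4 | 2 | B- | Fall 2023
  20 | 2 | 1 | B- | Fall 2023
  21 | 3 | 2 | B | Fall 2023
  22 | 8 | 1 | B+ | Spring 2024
SELECT id, grade FROM enrollments WHERE grade <> 'A'

Execution result:
id | grade
1 | C
2 | C+
3 | C-
4 | C+
5 | C-
6 | C+
7 | B+
8 | B
9 | B+
10 | C
11 | A-
12 | C-
16 | B
17 | C-
18 | B
19 | B-
20 | B-
21 | B
22 | B+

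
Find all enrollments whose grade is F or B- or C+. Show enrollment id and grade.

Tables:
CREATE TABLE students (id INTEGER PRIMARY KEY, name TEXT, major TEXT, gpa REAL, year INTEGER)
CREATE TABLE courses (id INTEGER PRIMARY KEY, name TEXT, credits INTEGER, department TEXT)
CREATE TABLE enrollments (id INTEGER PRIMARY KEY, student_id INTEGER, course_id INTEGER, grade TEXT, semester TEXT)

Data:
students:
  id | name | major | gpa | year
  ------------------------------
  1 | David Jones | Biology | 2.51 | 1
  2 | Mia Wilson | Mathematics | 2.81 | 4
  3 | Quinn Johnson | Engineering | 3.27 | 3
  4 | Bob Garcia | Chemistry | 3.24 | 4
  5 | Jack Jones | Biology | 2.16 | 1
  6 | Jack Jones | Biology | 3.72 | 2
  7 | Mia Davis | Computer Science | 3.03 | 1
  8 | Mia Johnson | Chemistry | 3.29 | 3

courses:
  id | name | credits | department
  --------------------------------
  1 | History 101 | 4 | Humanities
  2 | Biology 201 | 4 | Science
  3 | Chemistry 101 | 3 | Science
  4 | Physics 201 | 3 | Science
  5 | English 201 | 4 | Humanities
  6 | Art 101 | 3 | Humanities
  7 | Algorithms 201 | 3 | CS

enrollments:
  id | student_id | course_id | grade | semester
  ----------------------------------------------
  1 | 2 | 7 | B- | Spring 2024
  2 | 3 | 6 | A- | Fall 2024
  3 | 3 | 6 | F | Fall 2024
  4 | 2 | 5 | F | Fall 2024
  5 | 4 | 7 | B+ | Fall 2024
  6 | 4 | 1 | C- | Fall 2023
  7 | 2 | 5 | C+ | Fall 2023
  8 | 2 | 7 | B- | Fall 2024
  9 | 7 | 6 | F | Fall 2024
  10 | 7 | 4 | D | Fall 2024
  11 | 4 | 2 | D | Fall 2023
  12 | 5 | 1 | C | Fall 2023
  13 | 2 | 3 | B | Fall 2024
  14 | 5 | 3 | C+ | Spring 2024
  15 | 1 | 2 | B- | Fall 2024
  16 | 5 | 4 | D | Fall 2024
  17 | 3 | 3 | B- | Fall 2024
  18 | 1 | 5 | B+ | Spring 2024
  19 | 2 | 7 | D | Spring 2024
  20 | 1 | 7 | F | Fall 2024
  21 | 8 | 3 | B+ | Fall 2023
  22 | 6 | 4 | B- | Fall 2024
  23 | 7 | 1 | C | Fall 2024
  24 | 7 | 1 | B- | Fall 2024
SELECT id, grade FROM enrollments WHERE grade IN ('F', 'B-', 'C+')

Execution result:
id | grade
1 | B-
3 | F
4 | F
7 | C+
8 | B-
9 | F
14 | C+
15 | B-
17 | B-
20 | F
22 | B-
24 | B-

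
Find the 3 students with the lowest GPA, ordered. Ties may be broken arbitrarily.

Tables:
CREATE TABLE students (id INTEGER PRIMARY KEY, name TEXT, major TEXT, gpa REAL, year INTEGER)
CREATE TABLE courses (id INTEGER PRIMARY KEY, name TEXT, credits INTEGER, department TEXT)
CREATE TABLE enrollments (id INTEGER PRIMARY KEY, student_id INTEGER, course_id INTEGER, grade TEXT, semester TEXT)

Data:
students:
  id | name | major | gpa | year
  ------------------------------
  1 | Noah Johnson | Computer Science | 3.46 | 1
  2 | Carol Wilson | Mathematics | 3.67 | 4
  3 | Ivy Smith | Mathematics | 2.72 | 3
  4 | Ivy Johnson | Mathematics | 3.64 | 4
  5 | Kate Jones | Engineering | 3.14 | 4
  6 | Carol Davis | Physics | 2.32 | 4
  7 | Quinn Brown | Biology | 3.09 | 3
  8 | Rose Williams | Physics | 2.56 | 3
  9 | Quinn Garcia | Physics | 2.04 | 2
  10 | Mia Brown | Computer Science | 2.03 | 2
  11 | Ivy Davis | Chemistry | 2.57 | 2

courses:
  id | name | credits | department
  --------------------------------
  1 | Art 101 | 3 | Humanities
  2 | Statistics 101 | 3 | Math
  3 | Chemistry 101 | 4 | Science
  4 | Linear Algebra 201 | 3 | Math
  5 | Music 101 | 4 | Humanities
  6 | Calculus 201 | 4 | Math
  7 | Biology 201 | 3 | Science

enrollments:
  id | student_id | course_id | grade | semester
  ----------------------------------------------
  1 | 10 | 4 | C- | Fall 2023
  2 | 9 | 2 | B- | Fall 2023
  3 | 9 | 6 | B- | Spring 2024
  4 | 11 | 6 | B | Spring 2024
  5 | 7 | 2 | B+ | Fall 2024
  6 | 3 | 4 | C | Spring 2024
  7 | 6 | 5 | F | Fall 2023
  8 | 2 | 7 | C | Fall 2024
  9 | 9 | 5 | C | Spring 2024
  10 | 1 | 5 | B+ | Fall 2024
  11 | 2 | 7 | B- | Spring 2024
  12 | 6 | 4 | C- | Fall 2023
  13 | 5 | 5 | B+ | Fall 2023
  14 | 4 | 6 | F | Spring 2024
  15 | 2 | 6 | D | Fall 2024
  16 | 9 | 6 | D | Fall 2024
SELECT name, gpa FROM students ORDER BY gpa ASC LIMIT 3

Execution result:
name | gpa
Mia Brown | 2.03
Quinn Garcia | 2.04
Carol Davis | 2.32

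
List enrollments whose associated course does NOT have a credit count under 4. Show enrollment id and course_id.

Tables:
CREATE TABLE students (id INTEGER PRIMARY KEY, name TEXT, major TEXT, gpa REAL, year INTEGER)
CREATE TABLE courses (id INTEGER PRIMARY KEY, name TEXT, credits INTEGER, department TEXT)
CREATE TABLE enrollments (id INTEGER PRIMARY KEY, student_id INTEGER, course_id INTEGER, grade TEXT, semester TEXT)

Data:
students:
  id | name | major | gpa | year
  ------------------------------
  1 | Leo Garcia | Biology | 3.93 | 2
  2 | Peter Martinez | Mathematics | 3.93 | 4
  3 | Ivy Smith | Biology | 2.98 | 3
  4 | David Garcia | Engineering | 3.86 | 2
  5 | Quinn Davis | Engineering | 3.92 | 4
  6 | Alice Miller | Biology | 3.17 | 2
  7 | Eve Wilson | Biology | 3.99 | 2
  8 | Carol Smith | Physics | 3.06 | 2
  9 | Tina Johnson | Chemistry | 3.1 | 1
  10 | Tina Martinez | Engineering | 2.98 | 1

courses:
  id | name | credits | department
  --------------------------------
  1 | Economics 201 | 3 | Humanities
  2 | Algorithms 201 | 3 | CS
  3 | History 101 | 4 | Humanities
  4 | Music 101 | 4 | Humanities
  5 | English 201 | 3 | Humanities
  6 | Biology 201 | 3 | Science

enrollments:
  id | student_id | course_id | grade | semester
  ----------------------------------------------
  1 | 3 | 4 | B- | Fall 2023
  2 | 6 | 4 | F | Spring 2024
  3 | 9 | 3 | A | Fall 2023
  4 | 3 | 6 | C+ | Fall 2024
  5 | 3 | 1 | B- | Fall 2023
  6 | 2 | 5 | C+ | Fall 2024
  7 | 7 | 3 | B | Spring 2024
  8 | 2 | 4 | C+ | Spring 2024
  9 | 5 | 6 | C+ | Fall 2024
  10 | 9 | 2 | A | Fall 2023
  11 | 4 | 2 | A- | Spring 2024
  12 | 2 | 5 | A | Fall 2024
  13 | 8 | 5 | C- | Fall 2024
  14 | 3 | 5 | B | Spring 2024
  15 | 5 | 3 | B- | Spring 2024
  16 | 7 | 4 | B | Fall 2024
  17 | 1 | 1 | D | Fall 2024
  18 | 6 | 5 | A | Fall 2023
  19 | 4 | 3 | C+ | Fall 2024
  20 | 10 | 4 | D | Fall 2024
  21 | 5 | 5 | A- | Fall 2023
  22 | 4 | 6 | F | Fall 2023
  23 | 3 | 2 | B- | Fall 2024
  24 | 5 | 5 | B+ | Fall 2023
SELECT id, course_id FROM enrollments WHERE course_id NOT IN (SELECT id FROM courses WHERE credits < 4)

Execution result:
id | course_id
1 | 4
2 | 4
3 | 3
7 | 3
8 | 4
15 | 3
16 | 4
19 | 3
20 | 4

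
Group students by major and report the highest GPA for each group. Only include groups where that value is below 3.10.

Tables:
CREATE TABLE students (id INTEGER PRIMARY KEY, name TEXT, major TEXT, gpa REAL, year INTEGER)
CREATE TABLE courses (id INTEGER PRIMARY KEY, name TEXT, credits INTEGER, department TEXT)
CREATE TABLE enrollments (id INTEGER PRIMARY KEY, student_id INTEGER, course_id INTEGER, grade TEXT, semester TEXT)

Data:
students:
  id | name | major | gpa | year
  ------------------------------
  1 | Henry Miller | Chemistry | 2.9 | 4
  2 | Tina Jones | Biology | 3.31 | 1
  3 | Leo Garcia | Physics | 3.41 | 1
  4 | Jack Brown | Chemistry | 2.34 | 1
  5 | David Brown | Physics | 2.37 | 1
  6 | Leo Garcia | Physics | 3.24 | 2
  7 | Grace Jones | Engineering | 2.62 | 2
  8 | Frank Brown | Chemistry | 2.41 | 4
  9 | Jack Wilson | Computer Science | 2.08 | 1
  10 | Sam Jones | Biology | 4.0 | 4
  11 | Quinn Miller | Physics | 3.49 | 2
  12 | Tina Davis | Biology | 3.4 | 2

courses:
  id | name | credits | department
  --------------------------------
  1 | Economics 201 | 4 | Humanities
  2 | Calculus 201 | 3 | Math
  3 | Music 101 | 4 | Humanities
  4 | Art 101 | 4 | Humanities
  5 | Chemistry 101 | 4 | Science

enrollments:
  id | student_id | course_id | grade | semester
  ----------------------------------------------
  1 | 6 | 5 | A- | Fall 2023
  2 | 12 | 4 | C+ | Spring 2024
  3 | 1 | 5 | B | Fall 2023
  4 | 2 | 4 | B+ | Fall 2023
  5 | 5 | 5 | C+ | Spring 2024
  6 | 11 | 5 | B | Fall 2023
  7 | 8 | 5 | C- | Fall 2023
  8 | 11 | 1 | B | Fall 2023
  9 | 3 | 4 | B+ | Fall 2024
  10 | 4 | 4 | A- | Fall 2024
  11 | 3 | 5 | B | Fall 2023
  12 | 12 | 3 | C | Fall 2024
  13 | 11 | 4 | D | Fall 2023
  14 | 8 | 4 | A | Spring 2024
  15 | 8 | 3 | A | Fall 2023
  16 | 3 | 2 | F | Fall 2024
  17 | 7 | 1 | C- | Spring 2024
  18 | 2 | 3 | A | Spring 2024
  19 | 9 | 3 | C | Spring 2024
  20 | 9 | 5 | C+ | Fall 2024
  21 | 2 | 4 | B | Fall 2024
SELECT major, MAX(gpa) AS max_gpa FROM students GROUP BY major HAVING MAX(gpa) < 3.1

Execution result:
major | max_gpa
Chemistry | 2.90
Computer Science | 2.08
Engineering | 2.62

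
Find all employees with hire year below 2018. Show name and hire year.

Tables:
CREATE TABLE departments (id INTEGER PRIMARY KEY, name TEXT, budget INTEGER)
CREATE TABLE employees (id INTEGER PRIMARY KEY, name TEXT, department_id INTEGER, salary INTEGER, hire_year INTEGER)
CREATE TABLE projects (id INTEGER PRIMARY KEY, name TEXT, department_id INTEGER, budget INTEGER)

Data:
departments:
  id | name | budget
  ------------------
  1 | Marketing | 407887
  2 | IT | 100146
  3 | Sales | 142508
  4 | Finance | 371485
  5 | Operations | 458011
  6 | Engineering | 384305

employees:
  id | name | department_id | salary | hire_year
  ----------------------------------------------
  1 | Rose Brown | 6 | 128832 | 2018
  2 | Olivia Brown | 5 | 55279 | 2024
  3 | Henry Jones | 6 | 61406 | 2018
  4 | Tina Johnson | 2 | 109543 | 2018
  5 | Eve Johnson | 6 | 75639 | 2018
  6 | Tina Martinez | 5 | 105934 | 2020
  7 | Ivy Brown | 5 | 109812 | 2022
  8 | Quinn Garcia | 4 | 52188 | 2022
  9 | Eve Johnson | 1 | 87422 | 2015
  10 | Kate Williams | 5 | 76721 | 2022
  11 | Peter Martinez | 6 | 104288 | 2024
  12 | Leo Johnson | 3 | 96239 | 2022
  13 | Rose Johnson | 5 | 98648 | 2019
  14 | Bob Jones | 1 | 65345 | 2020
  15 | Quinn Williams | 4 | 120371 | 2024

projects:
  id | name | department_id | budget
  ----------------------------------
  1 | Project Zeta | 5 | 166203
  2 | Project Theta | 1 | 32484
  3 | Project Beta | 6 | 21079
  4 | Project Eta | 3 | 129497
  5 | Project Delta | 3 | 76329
SELECT name, hire_year FROM employees WHERE hire_year < 2018

Execution result:
name | hire_year
Eve Johnson | 2015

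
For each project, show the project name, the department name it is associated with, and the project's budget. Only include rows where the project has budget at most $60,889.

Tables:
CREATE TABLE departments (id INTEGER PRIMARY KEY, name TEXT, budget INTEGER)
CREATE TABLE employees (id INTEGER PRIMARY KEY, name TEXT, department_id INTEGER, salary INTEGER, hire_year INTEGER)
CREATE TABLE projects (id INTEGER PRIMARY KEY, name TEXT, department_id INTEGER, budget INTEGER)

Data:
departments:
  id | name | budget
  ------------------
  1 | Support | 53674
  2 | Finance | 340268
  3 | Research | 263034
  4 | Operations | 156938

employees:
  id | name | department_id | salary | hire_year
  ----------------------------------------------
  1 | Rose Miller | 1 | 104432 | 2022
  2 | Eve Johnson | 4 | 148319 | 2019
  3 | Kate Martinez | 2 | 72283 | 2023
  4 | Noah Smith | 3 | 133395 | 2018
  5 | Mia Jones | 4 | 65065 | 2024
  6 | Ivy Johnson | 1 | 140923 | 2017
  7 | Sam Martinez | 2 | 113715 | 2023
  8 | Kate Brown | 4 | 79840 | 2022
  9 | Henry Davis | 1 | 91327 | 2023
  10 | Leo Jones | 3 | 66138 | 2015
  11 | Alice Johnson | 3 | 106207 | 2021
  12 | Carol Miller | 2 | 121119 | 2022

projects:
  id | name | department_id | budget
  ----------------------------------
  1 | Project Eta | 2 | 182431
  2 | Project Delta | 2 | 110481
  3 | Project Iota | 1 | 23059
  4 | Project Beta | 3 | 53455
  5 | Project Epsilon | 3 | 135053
SELECT c.name, p.name AS department, c.budget FROM projects c JOIN departments p ON c.department_id = p.id WHERE c.budget <= 60889

Execution result:
name | department | budget
Project Iota | Support | 23059
Project Beta | Research | 53455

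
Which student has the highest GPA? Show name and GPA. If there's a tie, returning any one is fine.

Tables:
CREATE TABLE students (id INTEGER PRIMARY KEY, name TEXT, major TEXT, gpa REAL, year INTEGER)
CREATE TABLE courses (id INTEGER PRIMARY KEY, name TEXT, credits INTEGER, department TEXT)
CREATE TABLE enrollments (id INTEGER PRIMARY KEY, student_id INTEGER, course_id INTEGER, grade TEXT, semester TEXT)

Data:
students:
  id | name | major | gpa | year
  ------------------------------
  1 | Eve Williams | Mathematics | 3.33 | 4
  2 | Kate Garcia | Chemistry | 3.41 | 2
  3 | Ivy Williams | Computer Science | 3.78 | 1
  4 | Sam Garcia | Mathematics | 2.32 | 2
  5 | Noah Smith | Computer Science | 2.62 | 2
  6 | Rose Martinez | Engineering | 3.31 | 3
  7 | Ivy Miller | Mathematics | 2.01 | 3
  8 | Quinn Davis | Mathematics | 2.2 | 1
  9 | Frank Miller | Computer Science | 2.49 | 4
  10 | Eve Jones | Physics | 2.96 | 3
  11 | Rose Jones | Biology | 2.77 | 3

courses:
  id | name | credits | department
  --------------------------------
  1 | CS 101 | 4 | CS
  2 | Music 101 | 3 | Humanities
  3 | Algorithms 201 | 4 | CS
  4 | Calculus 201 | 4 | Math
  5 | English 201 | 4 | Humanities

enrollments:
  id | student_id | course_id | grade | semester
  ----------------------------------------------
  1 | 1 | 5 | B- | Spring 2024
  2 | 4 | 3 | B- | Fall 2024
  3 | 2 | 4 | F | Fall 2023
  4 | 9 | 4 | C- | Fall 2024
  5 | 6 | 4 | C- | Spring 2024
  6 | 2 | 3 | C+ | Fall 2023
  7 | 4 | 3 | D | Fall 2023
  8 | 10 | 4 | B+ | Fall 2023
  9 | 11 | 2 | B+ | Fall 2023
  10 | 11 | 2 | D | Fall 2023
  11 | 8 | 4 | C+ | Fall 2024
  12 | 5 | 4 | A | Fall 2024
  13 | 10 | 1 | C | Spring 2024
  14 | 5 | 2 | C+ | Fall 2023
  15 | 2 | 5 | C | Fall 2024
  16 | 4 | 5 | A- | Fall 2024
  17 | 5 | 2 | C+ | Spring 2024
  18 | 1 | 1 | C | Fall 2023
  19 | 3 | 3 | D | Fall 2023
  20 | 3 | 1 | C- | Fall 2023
SELECT name, gpa FROM students ORDER BY gpa DESC LIMIT 1

Execution result:
name | gpa
Ivy Williams | 3.78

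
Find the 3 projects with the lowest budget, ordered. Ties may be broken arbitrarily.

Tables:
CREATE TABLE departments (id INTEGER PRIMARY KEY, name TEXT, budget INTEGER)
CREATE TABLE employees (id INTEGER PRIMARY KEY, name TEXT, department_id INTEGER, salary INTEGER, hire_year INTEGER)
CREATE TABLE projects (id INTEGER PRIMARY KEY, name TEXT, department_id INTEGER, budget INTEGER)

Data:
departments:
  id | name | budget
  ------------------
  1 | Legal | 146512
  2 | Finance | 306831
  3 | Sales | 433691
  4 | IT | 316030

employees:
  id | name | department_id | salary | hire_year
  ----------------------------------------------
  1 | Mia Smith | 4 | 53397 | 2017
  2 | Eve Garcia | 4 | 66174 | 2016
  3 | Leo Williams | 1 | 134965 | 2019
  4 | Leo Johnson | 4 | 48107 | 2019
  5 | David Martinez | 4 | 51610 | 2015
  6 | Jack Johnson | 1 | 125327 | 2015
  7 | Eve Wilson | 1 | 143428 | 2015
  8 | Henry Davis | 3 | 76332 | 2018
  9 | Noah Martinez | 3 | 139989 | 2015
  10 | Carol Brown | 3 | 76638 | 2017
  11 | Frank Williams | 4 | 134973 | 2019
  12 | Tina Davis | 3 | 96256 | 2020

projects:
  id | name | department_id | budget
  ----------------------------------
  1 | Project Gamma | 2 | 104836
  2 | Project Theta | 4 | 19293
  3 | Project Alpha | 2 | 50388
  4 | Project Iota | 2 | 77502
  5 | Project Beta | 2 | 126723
SELECT name, budget FROM projects ORDER BY budget ASC LIMIT 3

Execution result:
name | budget
Project Theta | 19293
Project Alpha | 50388
Project Iota | 77502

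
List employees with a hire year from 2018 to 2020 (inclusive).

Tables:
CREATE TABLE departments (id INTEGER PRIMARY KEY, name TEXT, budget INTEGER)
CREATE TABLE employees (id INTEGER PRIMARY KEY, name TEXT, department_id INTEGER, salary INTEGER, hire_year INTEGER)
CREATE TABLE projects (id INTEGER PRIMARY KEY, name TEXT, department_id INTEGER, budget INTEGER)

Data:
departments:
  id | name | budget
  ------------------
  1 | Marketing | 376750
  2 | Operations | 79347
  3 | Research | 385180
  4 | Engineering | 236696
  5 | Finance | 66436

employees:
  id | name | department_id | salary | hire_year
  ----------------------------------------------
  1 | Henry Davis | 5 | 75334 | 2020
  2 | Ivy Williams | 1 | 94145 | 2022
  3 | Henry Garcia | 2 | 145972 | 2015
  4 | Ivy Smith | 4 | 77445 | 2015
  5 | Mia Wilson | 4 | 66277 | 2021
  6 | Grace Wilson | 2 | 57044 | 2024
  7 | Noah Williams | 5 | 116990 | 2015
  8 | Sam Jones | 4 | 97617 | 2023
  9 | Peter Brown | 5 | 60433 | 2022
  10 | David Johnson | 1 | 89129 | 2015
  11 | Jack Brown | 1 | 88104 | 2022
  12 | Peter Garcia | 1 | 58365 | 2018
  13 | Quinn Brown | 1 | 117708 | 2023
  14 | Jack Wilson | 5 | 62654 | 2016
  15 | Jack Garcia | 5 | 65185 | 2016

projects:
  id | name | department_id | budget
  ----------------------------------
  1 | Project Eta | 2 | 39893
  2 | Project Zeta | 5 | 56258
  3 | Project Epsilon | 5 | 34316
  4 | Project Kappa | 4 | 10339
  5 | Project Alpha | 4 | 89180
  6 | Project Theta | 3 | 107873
SELECT name, hire_year FROM employees WHERE hire_year BETWEEN 2018 AND 2020

Execution result:
name | hire_year
Henry Davis | 2020
Peter Garcia | 2018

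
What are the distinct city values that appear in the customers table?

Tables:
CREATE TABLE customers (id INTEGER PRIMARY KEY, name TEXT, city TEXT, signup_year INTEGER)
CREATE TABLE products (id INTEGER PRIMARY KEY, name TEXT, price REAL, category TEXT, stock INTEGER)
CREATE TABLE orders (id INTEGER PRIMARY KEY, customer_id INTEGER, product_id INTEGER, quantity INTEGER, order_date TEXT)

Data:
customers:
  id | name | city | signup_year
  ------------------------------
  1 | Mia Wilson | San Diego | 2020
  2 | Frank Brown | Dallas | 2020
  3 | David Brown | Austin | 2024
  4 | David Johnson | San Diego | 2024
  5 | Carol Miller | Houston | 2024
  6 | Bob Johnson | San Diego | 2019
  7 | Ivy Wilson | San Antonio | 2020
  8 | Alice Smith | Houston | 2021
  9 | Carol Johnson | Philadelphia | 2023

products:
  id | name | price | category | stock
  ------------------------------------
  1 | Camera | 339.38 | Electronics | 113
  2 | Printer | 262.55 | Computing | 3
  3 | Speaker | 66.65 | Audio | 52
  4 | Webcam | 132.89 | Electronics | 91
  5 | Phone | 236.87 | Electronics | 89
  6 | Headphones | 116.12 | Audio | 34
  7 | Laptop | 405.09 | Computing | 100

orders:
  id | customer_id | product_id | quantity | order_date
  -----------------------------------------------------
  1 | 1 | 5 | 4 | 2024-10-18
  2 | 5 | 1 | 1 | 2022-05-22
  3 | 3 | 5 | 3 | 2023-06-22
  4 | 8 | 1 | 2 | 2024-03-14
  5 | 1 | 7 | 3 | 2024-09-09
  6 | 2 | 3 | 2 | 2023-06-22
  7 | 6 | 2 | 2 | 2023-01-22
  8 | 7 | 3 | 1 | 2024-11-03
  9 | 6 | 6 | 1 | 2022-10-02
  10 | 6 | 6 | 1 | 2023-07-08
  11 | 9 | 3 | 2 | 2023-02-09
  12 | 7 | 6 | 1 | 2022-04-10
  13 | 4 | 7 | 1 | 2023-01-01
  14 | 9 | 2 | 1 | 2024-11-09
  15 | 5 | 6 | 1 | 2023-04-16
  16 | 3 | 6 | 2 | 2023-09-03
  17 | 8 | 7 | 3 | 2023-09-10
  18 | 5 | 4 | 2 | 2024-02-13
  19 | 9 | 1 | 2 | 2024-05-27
SELECT DISTINCT city FROM customers

Execution result:
city
San Diego
Dallas
Austin
Houston
San Antonio
Philadelphia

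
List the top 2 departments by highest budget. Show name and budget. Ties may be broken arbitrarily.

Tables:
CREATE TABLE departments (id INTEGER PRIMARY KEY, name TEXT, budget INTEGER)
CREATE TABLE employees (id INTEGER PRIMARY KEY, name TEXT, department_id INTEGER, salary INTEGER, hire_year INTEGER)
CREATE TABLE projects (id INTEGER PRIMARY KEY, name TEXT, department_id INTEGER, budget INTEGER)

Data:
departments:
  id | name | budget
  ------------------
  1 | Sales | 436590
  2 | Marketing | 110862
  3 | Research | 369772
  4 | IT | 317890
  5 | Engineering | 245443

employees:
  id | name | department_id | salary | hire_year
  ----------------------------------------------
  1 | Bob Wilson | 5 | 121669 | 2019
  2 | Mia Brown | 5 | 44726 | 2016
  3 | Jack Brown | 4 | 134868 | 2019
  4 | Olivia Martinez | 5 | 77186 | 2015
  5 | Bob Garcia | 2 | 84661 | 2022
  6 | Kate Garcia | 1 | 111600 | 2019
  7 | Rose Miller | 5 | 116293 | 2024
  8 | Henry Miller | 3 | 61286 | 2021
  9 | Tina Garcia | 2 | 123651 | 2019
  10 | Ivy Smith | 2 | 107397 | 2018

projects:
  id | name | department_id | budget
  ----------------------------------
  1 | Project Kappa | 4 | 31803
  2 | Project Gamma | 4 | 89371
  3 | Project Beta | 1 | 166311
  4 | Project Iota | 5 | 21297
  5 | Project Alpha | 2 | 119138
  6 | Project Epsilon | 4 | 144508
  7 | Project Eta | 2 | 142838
SELECT name, budget FROM departments ORDER BY budget DESC LIMIT 2

Execution result:
name | budget
Sales | 436590
Research | 369772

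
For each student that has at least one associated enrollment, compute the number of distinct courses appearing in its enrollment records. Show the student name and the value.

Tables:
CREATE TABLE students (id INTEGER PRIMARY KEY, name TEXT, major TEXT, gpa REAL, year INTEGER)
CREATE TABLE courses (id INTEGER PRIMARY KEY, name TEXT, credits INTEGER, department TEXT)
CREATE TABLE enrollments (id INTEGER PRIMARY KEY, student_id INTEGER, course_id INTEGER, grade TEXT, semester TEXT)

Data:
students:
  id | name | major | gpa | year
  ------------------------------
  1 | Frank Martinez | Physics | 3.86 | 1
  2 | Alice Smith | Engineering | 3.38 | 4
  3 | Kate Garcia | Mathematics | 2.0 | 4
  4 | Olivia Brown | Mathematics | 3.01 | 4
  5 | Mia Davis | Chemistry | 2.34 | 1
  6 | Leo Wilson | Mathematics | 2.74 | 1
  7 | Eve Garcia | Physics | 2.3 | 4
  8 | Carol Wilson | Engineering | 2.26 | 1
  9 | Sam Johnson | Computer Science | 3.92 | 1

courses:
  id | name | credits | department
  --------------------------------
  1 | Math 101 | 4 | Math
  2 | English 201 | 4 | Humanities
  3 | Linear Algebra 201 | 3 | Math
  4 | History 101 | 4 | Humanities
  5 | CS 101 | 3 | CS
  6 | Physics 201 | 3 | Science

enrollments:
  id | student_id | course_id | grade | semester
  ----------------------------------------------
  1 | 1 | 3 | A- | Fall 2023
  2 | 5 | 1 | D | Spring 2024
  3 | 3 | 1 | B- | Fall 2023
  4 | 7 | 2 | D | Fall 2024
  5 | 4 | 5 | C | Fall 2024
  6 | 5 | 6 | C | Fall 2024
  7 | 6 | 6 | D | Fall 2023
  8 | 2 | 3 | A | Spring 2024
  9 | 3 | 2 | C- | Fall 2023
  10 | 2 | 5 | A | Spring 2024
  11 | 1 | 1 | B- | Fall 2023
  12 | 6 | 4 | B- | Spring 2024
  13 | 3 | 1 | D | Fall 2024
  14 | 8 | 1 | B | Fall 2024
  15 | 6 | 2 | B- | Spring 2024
SELECT p.name, COUNT(DISTINCT c.course_id) AS distinct_course_count FROM enrollments c JOIN students p ON c.student_id = p.id GROUP BY p.id, p.name

Execution result:
name | distinct_course_count
Frank Martinez | 2
Alice Smith | 2
Kate Garcia | 2
Olivia Brown | 1
Mia Davis | 2
Leo Wilson | 3
Eve Garcia | 1
Carol Wilson | 1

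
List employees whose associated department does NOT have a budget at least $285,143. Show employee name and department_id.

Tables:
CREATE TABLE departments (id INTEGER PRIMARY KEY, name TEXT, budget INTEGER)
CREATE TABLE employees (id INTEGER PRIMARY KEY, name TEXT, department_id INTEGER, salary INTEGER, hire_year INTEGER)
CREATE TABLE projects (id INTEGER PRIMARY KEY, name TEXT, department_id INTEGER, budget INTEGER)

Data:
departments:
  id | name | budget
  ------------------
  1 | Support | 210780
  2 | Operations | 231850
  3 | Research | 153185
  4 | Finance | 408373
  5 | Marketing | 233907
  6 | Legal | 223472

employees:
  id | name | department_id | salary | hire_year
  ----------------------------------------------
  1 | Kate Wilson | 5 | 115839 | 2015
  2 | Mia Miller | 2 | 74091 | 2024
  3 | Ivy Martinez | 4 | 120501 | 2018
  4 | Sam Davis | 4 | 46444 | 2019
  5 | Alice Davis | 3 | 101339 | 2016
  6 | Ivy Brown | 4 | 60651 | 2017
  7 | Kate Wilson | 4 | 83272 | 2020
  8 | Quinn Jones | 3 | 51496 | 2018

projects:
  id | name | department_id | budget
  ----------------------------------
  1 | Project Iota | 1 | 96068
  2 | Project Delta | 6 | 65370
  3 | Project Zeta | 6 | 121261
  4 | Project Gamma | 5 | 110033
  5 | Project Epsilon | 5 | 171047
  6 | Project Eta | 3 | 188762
SELECT name, department_id FROM employees WHERE department_id NOT IN (SELECT id FROM departments WHERE budget >= 285143)

Execution result:
name | department_id
Kate Wilson | 5
Mia Miller | 2
Alice Davis | 3
Quinn Jones | 3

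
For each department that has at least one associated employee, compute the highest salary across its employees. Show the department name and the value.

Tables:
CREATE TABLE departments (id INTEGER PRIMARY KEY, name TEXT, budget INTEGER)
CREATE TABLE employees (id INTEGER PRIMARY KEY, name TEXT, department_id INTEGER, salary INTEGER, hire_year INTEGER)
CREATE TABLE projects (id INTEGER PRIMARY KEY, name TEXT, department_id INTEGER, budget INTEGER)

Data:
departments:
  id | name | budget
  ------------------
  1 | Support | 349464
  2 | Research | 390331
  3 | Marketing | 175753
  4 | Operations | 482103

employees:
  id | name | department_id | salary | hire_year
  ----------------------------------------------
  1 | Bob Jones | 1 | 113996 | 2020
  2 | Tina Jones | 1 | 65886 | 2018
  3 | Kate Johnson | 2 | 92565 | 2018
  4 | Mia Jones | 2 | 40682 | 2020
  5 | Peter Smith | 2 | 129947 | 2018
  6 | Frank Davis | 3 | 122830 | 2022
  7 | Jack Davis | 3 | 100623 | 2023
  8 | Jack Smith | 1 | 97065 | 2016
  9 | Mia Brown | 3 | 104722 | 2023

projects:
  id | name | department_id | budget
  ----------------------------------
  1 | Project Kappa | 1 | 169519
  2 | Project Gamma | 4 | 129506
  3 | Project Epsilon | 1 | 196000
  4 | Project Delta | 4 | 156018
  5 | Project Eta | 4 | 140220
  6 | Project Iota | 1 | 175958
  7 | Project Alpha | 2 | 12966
SELECT p.name, MAX(c.salary) AS max_salary FROM employees c JOIN departments p ON c.department_id = p.id GROUP BY p.id, p.name

Execution result:
name | max_salary
Support | 113996
Research | 129947
Marketing | 122830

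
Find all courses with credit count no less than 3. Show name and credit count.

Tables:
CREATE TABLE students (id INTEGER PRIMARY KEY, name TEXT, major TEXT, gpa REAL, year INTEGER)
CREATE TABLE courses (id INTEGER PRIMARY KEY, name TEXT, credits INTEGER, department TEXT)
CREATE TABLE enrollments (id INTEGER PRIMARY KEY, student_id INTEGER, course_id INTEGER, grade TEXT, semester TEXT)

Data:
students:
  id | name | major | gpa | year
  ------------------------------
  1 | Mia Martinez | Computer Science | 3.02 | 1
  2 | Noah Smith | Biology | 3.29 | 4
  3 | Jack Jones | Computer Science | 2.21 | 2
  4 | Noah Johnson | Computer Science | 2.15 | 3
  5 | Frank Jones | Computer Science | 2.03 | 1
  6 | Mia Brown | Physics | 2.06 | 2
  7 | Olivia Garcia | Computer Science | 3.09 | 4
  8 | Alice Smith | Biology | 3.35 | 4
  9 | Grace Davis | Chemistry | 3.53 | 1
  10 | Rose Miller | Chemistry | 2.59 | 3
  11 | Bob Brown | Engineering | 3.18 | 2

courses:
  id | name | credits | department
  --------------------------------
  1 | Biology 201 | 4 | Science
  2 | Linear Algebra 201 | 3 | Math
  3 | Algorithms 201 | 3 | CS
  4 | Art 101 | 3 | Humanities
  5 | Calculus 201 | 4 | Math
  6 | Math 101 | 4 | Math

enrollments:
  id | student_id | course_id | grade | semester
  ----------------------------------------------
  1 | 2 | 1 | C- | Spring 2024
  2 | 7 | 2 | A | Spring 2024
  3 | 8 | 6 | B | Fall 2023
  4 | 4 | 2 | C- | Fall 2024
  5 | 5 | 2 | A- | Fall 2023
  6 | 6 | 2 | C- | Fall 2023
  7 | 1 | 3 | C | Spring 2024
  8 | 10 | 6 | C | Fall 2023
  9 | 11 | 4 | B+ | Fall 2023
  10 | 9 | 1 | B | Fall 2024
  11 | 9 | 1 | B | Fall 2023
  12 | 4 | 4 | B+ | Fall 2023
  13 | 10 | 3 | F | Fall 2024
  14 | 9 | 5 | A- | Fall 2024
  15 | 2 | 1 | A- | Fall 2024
SELECT name, credits FROM courses WHERE credits >= 3

Execution result:
name | credits
Biology 201 | 4
Linear Algebra 201 | 3
Algorithms 201 | 3
Art 101 | 3
Calculus 201 | 4
Math 101 | 4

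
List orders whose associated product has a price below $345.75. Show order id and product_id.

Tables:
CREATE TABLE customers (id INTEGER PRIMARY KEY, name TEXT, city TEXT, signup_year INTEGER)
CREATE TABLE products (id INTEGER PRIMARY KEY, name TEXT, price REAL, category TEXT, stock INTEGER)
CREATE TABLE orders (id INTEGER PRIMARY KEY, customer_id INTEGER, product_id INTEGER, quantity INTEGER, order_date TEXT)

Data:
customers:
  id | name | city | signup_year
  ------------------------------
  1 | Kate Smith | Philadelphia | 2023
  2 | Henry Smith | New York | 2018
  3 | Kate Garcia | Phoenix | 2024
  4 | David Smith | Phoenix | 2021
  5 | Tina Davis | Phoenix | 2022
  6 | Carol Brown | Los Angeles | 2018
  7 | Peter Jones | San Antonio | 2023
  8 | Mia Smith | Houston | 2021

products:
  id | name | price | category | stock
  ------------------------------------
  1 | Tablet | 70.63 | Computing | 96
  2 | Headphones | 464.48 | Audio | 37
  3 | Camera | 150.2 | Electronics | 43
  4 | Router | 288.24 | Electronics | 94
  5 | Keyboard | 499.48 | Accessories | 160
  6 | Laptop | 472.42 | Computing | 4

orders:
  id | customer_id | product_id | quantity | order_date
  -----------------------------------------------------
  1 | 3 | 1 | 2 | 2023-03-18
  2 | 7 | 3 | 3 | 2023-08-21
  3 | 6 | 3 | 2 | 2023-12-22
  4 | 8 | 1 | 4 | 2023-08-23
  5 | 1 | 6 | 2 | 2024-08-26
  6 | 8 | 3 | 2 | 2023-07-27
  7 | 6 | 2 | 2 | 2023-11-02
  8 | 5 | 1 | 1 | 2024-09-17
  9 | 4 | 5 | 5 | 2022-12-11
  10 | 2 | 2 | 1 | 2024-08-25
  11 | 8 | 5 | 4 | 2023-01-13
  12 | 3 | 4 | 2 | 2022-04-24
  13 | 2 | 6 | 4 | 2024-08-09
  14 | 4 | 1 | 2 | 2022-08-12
SELECT id, product_id FROM orders WHERE product_id IN (SELECT id FROM products WHERE price < 345.75)

Execution result:
id | product_id
1 | 1
2 | 3
3 | 3
4 | 1
6 | 3
8 | 1
12 | 4
14 | 1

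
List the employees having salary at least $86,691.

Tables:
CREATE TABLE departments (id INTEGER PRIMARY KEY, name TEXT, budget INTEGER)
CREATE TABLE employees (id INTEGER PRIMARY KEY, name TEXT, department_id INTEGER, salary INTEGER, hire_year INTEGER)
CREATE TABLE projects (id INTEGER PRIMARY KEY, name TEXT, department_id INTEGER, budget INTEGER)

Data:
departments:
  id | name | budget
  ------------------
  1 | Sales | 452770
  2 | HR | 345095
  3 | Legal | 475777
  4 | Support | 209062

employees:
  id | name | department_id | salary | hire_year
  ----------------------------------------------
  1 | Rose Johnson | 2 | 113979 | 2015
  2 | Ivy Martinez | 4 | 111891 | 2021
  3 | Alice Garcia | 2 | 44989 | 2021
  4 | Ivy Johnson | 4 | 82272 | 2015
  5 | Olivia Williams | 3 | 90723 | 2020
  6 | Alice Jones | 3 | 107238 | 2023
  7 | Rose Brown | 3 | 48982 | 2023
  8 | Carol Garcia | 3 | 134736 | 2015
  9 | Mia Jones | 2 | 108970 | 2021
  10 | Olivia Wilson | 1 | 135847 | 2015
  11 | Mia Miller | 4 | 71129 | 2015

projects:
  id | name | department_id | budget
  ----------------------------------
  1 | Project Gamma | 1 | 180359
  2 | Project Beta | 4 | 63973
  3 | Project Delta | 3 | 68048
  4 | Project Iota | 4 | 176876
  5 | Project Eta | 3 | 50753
SELECT name, salary FROM employees WHERE salary >= 86691

Execution result:
name | salary
Rose Johnson | 113979
Ivy Martinez | 111891
Olivia Williams | 90723
Alice Jones | 107238
Carol Garcia | 134736
Mia Jones | 108970
Olivia Wilson | 135847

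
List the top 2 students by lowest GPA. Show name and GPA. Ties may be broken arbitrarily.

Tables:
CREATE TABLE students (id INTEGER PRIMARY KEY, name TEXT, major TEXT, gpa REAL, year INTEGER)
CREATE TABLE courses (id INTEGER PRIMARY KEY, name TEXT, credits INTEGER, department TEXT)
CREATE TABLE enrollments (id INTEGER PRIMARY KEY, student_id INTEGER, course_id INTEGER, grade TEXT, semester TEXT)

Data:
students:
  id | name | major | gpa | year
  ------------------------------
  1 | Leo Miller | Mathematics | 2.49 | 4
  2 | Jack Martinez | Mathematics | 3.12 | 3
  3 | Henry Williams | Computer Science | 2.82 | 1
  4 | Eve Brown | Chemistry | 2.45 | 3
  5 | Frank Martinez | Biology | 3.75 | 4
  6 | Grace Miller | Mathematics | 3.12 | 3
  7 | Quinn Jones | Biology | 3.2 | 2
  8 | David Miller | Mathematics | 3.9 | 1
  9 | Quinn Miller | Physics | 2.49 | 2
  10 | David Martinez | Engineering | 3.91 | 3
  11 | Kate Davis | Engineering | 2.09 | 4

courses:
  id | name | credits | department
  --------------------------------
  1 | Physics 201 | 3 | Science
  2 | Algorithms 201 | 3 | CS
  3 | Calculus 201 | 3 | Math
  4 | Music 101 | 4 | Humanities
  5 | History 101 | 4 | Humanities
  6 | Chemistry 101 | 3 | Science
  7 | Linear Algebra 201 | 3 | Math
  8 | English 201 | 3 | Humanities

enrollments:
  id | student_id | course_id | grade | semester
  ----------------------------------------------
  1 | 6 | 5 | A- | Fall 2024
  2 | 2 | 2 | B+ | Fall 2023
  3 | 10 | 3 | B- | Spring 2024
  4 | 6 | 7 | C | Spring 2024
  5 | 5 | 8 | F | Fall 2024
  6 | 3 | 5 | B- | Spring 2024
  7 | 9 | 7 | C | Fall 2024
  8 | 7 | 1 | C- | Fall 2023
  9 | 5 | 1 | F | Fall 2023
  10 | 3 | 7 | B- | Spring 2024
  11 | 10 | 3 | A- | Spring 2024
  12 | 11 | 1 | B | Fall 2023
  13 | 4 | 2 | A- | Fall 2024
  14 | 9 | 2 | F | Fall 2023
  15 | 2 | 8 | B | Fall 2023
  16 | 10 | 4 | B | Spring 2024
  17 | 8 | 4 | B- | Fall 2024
SELECT name, gpa FROM students ORDER BY gpa ASC LIMIT 2

Execution result:
name | gpa
Kate Davis | 2.09
Eve Brown | 2.45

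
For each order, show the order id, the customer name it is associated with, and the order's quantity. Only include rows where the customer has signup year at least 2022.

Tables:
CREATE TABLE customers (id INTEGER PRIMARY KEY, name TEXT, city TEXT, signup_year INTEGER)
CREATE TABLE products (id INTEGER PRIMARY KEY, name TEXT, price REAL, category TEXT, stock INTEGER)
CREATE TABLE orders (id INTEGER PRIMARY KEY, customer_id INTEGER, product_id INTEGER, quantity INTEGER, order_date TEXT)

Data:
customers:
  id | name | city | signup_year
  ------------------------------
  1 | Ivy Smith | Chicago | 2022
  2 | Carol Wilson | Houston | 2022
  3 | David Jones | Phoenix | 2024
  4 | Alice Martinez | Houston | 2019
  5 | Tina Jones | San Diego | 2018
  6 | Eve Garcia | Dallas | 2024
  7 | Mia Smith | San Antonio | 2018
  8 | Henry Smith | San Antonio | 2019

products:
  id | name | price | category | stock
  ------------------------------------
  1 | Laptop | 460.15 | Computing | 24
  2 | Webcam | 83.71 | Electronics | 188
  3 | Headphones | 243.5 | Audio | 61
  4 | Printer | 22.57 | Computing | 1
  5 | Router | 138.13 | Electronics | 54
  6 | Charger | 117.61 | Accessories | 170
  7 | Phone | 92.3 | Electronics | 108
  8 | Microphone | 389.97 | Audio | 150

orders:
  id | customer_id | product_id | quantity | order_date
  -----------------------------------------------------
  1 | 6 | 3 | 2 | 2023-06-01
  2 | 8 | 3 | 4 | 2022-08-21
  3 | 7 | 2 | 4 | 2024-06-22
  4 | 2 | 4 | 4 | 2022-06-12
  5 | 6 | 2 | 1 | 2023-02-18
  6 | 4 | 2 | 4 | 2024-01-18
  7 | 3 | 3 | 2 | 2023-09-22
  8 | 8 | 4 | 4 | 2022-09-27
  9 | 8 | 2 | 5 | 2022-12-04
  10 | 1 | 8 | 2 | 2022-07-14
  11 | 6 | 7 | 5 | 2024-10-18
SELECT c.id, p.name AS customer, c.quantity FROM orders c JOIN customers p ON c.customer_id = p.id WHERE p.signup_year >= 2022

Execution result:
id | customer | quantity
1 | Eve Garcia | 2
4 | Carol Wilson | 4
5 | Eve Garcia | 1
7 | David Jones | 2
10 | Ivy Smith | 2
11 | Eve Garcia | 5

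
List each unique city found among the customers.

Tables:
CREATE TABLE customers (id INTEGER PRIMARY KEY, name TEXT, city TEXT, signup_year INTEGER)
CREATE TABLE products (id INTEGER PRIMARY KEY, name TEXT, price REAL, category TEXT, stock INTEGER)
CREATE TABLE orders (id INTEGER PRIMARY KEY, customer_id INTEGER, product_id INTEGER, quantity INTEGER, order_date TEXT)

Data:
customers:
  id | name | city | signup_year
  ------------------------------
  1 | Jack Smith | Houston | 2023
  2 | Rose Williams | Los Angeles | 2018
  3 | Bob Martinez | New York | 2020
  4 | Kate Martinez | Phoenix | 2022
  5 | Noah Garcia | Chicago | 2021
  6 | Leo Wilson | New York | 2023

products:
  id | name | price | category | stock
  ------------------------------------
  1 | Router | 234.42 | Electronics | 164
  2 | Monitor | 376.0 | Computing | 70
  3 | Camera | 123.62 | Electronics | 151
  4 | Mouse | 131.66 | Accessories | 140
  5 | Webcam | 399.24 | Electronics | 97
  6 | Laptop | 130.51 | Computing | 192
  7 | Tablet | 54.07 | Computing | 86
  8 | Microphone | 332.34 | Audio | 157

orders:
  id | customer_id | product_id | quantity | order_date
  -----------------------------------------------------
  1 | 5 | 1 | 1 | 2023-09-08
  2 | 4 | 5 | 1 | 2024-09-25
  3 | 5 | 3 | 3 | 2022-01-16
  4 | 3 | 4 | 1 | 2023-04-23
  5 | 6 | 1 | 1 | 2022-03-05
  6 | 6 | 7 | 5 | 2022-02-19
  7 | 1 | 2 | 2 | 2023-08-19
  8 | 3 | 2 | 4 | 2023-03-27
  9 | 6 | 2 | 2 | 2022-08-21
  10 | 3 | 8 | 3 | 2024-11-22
SELECT DISTINCT city FROM customers

Execution result:
city
Houston
Los Angeles
New York
Phoenix
Chicago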